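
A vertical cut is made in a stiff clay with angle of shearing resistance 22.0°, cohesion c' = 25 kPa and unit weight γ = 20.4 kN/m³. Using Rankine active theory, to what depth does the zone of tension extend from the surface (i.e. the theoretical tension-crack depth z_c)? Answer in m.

3.63 m

K_a = tan²(45° − 22.0°/2) = 0.4550; √K_a = 0.6745.
The active pressure is zero where K_a γ z = 2c√K_a, so z_c = 2c/(γ√K_a) = 2×25/(20.4×0.6745) = 3.634 m.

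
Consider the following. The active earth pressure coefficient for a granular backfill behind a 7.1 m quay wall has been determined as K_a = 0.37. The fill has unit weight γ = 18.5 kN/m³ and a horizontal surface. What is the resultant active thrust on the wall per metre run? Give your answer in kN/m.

P = ½ K_a γ H² = 0.5 × 0.37 × 18.5 × 7.1² = 172.5 kN/m.

173 kN/m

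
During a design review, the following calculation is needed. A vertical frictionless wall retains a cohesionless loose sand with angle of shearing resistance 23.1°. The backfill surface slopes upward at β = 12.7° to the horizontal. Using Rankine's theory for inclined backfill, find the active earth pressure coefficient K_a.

0.488

K_a = cos β · (cos β − √(cos²β − cos²φ)) / (cos β + √(cos²β − cos²φ)).
cos β = 0.9755, cos φ = 0.9198, √(cos²β − cos²φ) = 0.3250.
K_a = 0.9755 × (0.9755 − 0.3250)/(0.9755 + 0.3250) = 0.4880.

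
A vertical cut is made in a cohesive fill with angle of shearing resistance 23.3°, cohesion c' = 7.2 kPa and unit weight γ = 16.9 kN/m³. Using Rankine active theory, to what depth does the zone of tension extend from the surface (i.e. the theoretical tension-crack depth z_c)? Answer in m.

1.29 m

K_a = tan²(45° − 23.3°/2) = 0.4331; √K_a = 0.6581.
The active pressure is zero where K_a γ z = 2c√K_a, so z_c = 2c/(γ√K_a) = 2×7.2/(16.9×0.6581) = 1.295 m.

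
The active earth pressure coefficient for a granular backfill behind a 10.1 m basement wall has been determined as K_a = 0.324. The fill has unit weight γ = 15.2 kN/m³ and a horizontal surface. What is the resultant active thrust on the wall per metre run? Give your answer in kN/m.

P = ½ K_a γ H² = 0.5 × 0.324 × 15.2 × 10.1² = 251.2 kN/m.

251 kN/m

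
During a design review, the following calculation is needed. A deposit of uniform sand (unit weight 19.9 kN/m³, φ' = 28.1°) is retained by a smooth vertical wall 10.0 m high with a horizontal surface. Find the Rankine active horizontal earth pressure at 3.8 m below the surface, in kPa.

K_a = (1 − sin φ)/(1 + sin φ) = 0.3596.
σ_h = K_a γ z = 0.3596 × 19.9 × 3.8 = 27.19 kPa.

27.2 kPa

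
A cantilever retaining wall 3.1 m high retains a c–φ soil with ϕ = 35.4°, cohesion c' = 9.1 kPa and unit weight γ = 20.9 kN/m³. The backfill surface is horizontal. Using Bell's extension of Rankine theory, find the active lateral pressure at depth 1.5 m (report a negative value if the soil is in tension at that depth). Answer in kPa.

K_a = (1 − sin φ)/(1 + sin φ) = 0.2664.
σ_a = K_a γ z − 2c√K_a = 0.2664×20.9×1.5 − 2×9.1×0.5161 = -1.042 kPa.

-1.04 kPa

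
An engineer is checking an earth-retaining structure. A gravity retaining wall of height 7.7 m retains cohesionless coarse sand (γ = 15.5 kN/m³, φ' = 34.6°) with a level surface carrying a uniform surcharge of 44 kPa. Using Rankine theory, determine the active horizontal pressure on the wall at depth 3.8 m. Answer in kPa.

K_a = (1 − sin φ)/(1 + sin φ) = 0.2756.
σ_v = γz + q = 15.5 × 3.8 + 44 = 102.9 kPa.
σ_h = K_a σ_v = 0.2756 × 102.9 = 28.36 kPa.

28.4 kPa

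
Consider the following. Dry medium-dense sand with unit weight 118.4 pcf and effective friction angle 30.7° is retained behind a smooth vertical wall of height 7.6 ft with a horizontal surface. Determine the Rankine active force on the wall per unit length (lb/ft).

1110 lb/ft

K_a = tan²(45° − φ/2) = 0.3240.
P_a = ½ K_a γ H² = 0.5 × 0.3240 × 118.4 × 7.6² = 1108 lb/ft.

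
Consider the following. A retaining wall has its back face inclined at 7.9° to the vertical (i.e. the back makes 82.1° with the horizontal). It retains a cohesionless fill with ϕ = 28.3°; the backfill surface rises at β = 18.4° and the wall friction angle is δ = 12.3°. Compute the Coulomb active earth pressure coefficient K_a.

K_a = sin²(α+φ) / [sin²α · sin(α−δ) · (1 + √{sin(φ+δ)sin(φ−β) / (sin(α−δ)sin(α+β))})²].
With α = 82.1°, φ = 28.3°, δ = 12.3°, β = 18.4°: K_a = 0.5249.

0.525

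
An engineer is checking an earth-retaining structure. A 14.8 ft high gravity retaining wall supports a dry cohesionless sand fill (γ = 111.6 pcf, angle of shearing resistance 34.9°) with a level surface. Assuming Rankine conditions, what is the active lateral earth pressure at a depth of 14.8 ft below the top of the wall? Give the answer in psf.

449 psf

K_a = (1 − sin φ)/(1 + sin φ) = 0.2721.
σ_h = K_a γ z = 0.2721 × 111.6 × 14.8 = 449.5 psf.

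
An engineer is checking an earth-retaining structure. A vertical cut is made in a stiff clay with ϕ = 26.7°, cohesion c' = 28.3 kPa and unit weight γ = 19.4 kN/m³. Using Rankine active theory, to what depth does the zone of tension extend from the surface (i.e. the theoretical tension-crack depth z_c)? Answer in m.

4.73 m

K_a = tan²(45° − 26.7°/2) = 0.3800; √K_a = 0.6164.
The active pressure is zero where K_a γ z = 2c√K_a, so z_c = 2c/(γ√K_a) = 2×28.3/(19.4×0.6164) = 4.733 m.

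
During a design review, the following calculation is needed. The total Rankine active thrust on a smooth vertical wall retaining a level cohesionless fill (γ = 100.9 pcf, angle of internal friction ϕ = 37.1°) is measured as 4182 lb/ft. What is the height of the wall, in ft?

18.3 ft

K_a = 0.2475. P_a = ½ K_a γ H² ⇒ H = √(2P_a/(K_a γ)).
H = √(2×4182/(0.2475×100.9)) = 18.30 ft.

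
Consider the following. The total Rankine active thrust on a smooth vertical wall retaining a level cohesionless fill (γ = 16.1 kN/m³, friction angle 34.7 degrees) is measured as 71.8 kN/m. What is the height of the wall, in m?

K_a = 0.2745. P_a = ½ K_a γ H² ⇒ H = √(2P_a/(K_a γ)).
H = √(2×71.8/(0.2745×16.1)) = 5.701 m.

5.70 m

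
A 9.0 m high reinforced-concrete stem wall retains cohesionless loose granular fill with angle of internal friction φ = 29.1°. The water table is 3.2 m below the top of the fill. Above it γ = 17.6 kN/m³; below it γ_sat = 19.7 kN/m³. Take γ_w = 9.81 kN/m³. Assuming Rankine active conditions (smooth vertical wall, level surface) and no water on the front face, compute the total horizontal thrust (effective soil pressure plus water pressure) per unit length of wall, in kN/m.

367 kN/m

K_a = tan²(45° − φ/2) = 0.3456.
γ' = 19.7 − 9.81 = 9.890 kN/m³. Depth below WT = 5.8 m.
σ'_h at WT = K_a γ d_w = 19.46 kPa; at base = 19.46 + K_a γ' × 5.8 = 39.29 kPa.
P₁ (0–3.2 m) = ½×19.46×3.2 = 31.14. P₂ (3.2–9.0 m) = ½(19.46+39.29)×5.8 = 170.4.
P_w = ½ γ_w h₂² = 0.5×9.81×5.8² = 165.0. Total = 31.14+170.4+165.0 = 366.5 kN/m.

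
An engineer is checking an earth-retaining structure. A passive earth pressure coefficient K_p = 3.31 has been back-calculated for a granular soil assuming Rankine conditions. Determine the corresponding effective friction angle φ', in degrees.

K_p = (1+sin φ)/(1−sin φ) ⇒ sin φ = (K_p − 1)/(K_p + 1) = 0.5360.
φ = arcsin(0.5360) = 32.41°.

32.4°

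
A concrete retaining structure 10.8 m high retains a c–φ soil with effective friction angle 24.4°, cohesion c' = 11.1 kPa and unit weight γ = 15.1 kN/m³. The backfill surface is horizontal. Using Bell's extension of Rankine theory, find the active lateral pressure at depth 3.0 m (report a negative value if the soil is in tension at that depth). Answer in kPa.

4.51 kPa

K_a = (1 − sin φ)/(1 + sin φ) = 0.4153.
σ_a = K_a γ z − 2c√K_a = 0.4153×15.1×3.0 − 2×11.1×0.6445 = 4.507 kPa.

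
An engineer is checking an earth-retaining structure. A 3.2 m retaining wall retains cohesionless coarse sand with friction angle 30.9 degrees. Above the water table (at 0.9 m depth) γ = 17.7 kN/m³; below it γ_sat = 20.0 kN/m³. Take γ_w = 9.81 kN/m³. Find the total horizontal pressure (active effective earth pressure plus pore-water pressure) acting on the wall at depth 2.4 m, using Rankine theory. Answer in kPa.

K_a = (1 − sin φ)/(1 + sin φ) = 0.3214.
γ' = 20.0 − 9.81 = 10.19 kN/m³.
Effective vertical stress at 2.4 m: σ'_v = 17.7×0.9 + 10.19×1.50 = 31.21 kPa.
σ'_h = K_a σ'_v = 0.3214 × 31.21 = 10.03 kPa; u = γ_w × 1.50 = 14.71 kPa.
Total σ_h = 10.03 + 14.71 = 24.75 kPa.

24.7 kPa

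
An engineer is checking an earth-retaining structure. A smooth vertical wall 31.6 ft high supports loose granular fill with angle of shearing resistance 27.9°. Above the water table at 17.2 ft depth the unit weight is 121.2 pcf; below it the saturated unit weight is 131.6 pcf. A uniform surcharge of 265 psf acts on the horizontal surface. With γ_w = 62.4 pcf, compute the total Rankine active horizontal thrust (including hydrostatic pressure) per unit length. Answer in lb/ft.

29500 lb/ft

K_a = tan²(45° − φ/2) = 0.3625.
γ' = 131.6 − 62.4 = 69.20 pcf. h₂ = H − d_w = 14.4 ft.
σ'_h: at surface K_a·q = 96.05; at WT K_a(q+γd_w) = 851.7; at base K_a(q+γd_w+γ'h₂) = 1213 psf.
P₁ = ½(96.05+851.7)×17.2 = 8150; P₂ = ½(851.7+1213)×14.4 = 14860; P_w = ½γ_w h₂² = 6470.
Total = 8150+14860+6470 = 29480 lb/ft.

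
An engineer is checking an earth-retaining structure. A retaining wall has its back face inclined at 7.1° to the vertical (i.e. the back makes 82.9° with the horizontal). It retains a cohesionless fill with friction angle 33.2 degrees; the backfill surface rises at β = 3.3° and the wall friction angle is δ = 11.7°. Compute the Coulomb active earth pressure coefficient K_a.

0.334

K_a = sin²(α+φ) / [sin²α · sin(α−δ) · (1 + √{sin(φ+δ)sin(φ−β) / (sin(α−δ)sin(α+β))})²].
With α = 82.9°, φ = 33.2°, δ = 11.7°, β = 3.3°: K_a = 0.3336.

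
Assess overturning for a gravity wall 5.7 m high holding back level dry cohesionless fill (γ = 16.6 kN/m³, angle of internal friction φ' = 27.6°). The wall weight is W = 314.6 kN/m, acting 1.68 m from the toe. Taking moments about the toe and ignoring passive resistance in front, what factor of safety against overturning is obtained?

2.81

K_a = tan²(45° − 27.6°/2) = 0.3668.
P_a = ½K_aγH² = 0.5×0.3668×16.6×5.7² = 98.91 kN/m, acting at H/3 = 1.900 m above the base.
Overturning moment M_o = P_a × H/3 = 98.91 × 1.900 = 187.9.
Resisting moment M_r = W × 1.68 = 314.6 × 1.68 = 528.5.
FS_overturning = M_r/M_o = 528.5/187.9 = 2.812.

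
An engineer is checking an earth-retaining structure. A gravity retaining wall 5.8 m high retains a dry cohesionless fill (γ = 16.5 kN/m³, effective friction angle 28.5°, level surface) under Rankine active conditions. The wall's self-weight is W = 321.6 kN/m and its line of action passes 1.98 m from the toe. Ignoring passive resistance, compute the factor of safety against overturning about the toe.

3.35

K_a = tan²(45° − 28.5°/2) = 0.3540.
P_a = ½K_aγH² = 0.5×0.3540×16.5×5.8² = 98.23 kN/m, acting at H/3 = 1.933 m above the base.
Overturning moment M_o = P_a × H/3 = 98.23 × 1.933 = 189.9.
Resisting moment M_r = W × 1.98 = 321.6 × 1.98 = 636.8.
FS_overturning = M_r/M_o = 636.8/189.9 = 3.353.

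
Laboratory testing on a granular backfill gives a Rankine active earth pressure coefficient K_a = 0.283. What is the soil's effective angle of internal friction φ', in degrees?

K_a = tan²(45° − φ/2) ⇒ 45° − φ/2 = arctan(√0.283) = 28.01°.
φ = 2(45° − 28.01°) = 33.98°.

34.0°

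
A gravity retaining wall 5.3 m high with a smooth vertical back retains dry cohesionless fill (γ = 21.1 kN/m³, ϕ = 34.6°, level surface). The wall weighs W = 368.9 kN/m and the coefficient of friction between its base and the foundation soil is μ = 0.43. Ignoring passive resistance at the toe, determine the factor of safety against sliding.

1.94

K_a = tan²(45° − 34.6°/2) = 0.2756.
P_a = ½K_aγH² = 0.5×0.2756×21.1×5.3² = 81.68 kN/m, acting at H/3 = 1.767 m above the base.
FS_sliding = μW / P_a = 0.43×368.9 / 81.68 = 1.942.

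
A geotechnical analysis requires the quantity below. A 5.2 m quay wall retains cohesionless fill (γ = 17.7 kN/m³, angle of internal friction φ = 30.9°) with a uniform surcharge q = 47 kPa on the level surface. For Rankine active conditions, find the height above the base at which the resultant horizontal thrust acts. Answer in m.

K_a = 0.3214.
Triangular part P₁ = ½K_aγH² = 76.91 at H/3 = 1.733 m; rectangular part P₂ = K_a q H = 78.55 at H/2 = 2.600 m.
ȳ = (P₁·1.733 + P₂·2.600)/(P₁+P₂) = 2.171 m.

2.17 m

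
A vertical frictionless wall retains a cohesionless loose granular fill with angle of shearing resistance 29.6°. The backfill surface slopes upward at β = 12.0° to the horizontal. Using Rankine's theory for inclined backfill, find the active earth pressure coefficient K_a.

K_a = cos β · (cos β − √(cos²β − cos²φ)) / (cos β + √(cos²β − cos²φ)).
cos β = 0.9781, cos φ = 0.8695, √(cos²β − cos²φ) = 0.4481.
K_a = 0.9781 × (0.9781 − 0.4481)/(0.9781 + 0.4481) = 0.3636.

0.364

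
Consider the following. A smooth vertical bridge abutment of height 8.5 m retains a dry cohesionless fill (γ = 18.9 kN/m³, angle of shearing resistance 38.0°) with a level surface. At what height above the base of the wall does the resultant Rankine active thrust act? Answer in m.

K_a = 0.2379.
The pressure distribution is triangular, so the resultant acts at H/3 above the base = 8.5/3 = 2.833 m.

2.83 m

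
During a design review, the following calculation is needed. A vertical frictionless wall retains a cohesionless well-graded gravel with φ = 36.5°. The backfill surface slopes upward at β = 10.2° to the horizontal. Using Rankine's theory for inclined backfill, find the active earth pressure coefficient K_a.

0.264

K_a = cos β · (cos β − √(cos²β − cos²φ)) / (cos β + √(cos²β − cos²φ)).
cos β = 0.9842, cos φ = 0.8039, √(cos²β − cos²φ) = 0.5679.
K_a = 0.9842 × (0.9842 − 0.5679)/(0.9842 + 0.5679) = 0.2640.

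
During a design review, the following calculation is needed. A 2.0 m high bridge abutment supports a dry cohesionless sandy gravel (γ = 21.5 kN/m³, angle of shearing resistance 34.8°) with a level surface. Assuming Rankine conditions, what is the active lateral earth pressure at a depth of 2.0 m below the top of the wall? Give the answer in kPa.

K_a = (1 − sin φ)/(1 + sin φ) = 0.2733.
σ_h = K_a γ z = 0.2733 × 21.5 × 2.0 = 11.75 kPa.

11.8 kPa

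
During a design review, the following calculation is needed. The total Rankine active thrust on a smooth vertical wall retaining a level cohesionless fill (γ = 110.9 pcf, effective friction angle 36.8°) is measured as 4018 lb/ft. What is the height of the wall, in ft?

K_a = 0.2508. P_a = ½ K_a γ H² ⇒ H = √(2P_a/(K_a γ)).
H = √(2×4018/(0.2508×110.9)) = 17.00 ft.

17.0 ft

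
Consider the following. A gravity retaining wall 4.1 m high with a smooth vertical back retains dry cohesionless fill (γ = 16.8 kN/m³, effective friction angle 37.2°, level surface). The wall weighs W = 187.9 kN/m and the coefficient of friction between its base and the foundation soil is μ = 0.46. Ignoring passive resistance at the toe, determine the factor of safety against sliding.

2.48

K_a = tan²(45° − 37.2°/2) = 0.2464.
P_a = ½K_aγH² = 0.5×0.2464×16.8×4.1² = 34.80 kN/m, acting at H/3 = 1.367 m above the base.
FS_sliding = μW / P_a = 0.46×187.9 / 34.80 = 2.484.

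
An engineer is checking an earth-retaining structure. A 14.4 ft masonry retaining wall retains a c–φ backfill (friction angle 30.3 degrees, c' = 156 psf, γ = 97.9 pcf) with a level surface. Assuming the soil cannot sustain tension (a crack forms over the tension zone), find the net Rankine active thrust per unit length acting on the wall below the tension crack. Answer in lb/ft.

K_a = 0.3293; √K_a = 0.5739.
Tension-crack depth z_c = 2c/(γ√K_a) = 2×156/(97.9×0.5739) = 5.553 ft.
σ_a at base = K_a γ H − 2c√K_a = 0.3293×97.9×14.4 − 2×156×0.5739 = 285.2 psf.
P_a = ½ × 285.2 × (H − z_c) = 0.5×285.2×8.847 = 1262 lb/ft.

1260 lb/ft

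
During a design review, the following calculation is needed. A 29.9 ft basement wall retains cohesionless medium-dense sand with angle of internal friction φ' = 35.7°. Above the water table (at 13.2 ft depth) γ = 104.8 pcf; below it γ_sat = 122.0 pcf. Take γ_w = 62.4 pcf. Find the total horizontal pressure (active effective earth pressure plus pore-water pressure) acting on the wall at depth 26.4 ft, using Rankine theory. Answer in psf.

K_a = (1 − sin φ)/(1 + sin φ) = 0.2630.
γ' = 122.0 − 62.4 = 59.60 pcf.
Effective vertical stress at 26.4 ft: σ'_v = 104.8×13.2 + 59.60×13.2 = 2170 psf.
σ'_h = K_a σ'_v = 0.2630 × 2170 = 570.7 psf; u = γ_w × 13.2 = 823.7 psf.
Total σ_h = 570.7 + 823.7 = 1394 psf.

1390 psf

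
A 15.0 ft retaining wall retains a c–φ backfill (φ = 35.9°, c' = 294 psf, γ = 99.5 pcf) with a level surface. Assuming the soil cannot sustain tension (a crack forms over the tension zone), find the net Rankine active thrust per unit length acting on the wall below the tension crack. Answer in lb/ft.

K_a = 0.2607; √K_a = 0.5106.
Tension-crack depth z_c = 2c/(γ√K_a) = 2×294/(99.5×0.5106) = 11.57 ft.
σ_a at base = K_a γ H − 2c√K_a = 0.2607×99.5×15.0 − 2×294×0.5106 = 88.90 psf.
P_a = ½ × 88.90 × (H − z_c) = 0.5×88.90×3.427 = 152.3 lb/ft.

152 lb/ft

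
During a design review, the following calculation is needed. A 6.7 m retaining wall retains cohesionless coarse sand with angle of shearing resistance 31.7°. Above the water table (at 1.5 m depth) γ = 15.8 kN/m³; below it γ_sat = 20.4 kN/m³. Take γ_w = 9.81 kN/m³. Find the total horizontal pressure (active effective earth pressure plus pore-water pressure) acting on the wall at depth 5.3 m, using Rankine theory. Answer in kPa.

K_a = (1 − sin φ)/(1 + sin φ) = 0.3111.
γ' = 20.4 − 9.81 = 10.59 kN/m³.
Effective vertical stress at 5.3 m: σ'_v = 15.8×1.5 + 10.59×3.80 = 63.94 kPa.
σ'_h = K_a σ'_v = 0.3111 × 63.94 = 19.89 kPa; u = γ_w × 3.80 = 37.28 kPa.
Total σ_h = 19.89 + 37.28 = 57.17 kPa.

57.2 kPa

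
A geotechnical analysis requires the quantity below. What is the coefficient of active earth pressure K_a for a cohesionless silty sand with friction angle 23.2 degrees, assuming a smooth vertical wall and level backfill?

K_a = tan²(45° − φ/2) = tan²(33.40°) = 0.4348.

0.435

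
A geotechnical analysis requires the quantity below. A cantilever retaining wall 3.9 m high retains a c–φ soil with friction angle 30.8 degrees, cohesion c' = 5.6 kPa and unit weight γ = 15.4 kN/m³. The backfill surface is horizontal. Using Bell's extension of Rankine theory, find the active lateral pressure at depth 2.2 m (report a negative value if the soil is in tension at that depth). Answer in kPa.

4.57 kPa

K_a = (1 − sin φ)/(1 + sin φ) = 0.3227.
σ_a = K_a γ z − 2c√K_a = 0.3227×15.4×2.2 − 2×5.6×0.5681 = 4.571 kPa.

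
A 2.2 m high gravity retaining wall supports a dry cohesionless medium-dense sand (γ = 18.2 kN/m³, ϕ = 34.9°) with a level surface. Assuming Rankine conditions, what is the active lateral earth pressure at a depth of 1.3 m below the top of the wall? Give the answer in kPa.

6.44 kPa

K_a = (1 − sin φ)/(1 + sin φ) = 0.2721.
σ_h = K_a γ z = 0.2721 × 18.2 × 1.3 = 6.439 kPa.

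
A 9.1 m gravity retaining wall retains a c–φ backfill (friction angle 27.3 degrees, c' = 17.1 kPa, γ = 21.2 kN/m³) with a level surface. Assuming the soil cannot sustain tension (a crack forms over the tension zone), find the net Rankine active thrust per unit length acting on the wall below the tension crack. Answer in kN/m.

164 kN/m

K_a = 0.3711; √K_a = 0.6092.
Tension-crack depth z_c = 2c/(γ√K_a) = 2×17.1/(21.2×0.6092) = 2.648 m.
σ_a at base = K_a γ H − 2c√K_a = 0.3711×21.2×9.1 − 2×17.1×0.6092 = 50.76 kPa.
P_a = ½ × 50.76 × (H − z_c) = 0.5×50.76×6.452 = 163.8 kN/m.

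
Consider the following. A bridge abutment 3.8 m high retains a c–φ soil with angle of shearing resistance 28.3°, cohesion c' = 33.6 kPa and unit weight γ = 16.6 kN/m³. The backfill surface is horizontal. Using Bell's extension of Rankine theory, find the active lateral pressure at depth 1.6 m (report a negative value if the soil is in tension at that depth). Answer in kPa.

K_a = (1 − sin φ)/(1 + sin φ) = 0.3568.
σ_a = K_a γ z − 2c√K_a = 0.3568×16.6×1.6 − 2×33.6×0.5973 = -30.66 kPa.

-30.7 kPa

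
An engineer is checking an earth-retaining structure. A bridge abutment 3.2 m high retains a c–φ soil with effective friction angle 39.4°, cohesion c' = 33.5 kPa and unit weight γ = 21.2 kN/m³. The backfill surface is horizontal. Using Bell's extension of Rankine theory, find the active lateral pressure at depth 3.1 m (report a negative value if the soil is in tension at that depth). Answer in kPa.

-17.0 kPa

K_a = (1 − sin φ)/(1 + sin φ) = 0.2234.
σ_a = K_a γ z − 2c√K_a = 0.2234×21.2×3.1 − 2×33.5×0.4727 = -16.99 kPa.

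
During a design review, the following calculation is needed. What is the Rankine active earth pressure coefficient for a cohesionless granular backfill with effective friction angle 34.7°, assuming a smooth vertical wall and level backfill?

K_a = tan²(45° − φ/2) = tan²(27.65°) = 0.2745.

0.274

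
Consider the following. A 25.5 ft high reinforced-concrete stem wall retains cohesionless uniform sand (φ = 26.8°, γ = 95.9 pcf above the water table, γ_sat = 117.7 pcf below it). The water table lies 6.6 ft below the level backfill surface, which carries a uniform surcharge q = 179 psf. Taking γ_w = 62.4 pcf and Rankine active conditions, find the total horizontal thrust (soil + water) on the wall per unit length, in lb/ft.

K_a = tan²(45° − φ/2) = 0.3785.
γ' = 117.7 − 62.4 = 55.30 pcf. h₂ = H − d_w = 18.9 ft.
σ'_h: at surface K_a·q = 67.75; at WT K_a(q+γd_w) = 307.3; at base K_a(q+γd_w+γ'h₂) = 702.9 psf.
P₁ = ½(67.75+307.3)×6.6 = 1238; P₂ = ½(307.3+702.9)×18.9 = 9546; P_w = ½γ_w h₂² = 11140.
Total = 1238+9546+11140 = 21930 lb/ft.

21900 lb/ft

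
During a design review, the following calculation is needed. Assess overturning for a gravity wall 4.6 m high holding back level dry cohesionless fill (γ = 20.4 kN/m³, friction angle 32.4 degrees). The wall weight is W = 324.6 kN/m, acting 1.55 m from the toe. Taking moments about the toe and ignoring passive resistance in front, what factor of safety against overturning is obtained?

K_a = tan²(45° − 32.4°/2) = 0.3022.
P_a = ½K_aγH² = 0.5×0.3022×20.4×4.6² = 65.23 kN/m, acting at H/3 = 1.533 m above the base.
Overturning moment M_o = P_a × H/3 = 65.23 × 1.533 = 100.0.
Resisting moment M_r = W × 1.55 = 324.6 × 1.55 = 503.1.
FS_overturning = M_r/M_o = 503.1/100.0 = 5.030.

5.03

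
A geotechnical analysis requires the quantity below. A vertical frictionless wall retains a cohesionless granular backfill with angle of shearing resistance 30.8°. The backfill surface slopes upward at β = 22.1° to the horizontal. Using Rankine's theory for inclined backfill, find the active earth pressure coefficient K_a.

K_a = cos β · (cos β − √(cos²β − cos²φ)) / (cos β + √(cos²β − cos²φ)).
cos β = 0.9265, cos φ = 0.8590, √(cos²β − cos²φ) = 0.3473.
K_a = 0.9265 × (0.9265 − 0.3473)/(0.9265 + 0.3473) = 0.4213.

0.421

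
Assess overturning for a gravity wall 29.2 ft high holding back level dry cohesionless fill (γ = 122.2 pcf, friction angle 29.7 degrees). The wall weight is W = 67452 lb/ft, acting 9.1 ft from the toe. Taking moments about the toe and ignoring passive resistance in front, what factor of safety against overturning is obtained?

K_a = tan²(45° − 29.7°/2) = 0.3374.
P_a = ½K_aγH² = 0.5×0.3374×122.2×29.2² = 17580 lb/ft, acting at H/3 = 9.733 ft above the base.
Overturning moment M_o = P_a × H/3 = 17580 × 9.733 = 171100.
Resisting moment M_r = W × 9.1 = 67452 × 9.1 = 613800.
FS_overturning = M_r/M_o = 613800/171100 = 3.588.

3.59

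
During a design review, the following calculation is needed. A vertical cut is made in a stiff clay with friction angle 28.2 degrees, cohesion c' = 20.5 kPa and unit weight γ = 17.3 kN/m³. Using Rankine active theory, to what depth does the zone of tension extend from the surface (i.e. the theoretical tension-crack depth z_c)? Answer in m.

K_a = tan²(45° − 28.2°/2) = 0.3582; √K_a = 0.5985.
The active pressure is zero where K_a γ z = 2c√K_a, so z_c = 2c/(γ√K_a) = 2×20.5/(17.3×0.5985) = 3.960 m.

3.96 m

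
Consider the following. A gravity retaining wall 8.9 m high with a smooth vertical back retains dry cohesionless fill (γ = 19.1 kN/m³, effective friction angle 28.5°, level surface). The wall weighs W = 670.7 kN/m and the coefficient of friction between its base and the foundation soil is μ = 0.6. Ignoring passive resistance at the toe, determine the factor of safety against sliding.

1.50

K_a = tan²(45° − 28.5°/2) = 0.3540.
P_a = ½K_aγH² = 0.5×0.3540×19.1×8.9² = 267.7 kN/m, acting at H/3 = 2.967 m above the base.
FS_sliding = μW / P_a = 0.6×670.7 / 267.7 = 1.503.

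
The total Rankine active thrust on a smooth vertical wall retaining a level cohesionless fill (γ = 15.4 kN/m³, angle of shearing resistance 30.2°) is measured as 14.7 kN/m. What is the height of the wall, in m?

K_a = 0.3307. P_a = ½ K_a γ H² ⇒ H = √(2P_a/(K_a γ)).
H = √(2×14.7/(0.3307×15.4)) = 2.403 m.

2.40 m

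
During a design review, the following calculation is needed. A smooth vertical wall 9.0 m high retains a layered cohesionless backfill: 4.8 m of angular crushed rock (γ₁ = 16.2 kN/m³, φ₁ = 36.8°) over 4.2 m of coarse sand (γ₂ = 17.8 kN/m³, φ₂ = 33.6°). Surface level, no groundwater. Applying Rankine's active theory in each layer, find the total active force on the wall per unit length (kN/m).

186 kN/m

K_a1 = tan²(45°−36.8°/2) = 0.2508; K_a2 = tan²(45°−33.6°/2) = 0.2875.
Layer 1: σ at base = K_a1 γ₁ h₁ = 19.50 kPa; P₁ = ½×19.50×4.8 = 46.80.
Layer 2: σ_v at top = γ₁h₁ = 77.76; σ_h top = K_a2×77.76 = 22.36; σ_h base = K_a2×(77.76+17.8×4.2) = 43.85.
P₂ = ½(22.36+43.85)×4.2 = 139.0. Total P_a = 46.80+139.0 = 185.8 kN/m.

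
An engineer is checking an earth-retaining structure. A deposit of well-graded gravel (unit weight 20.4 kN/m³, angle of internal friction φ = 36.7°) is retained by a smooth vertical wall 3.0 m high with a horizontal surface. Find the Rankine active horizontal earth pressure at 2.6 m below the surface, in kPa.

13.4 kPa

K_a = (1 − sin φ)/(1 + sin φ) = 0.2519.
σ_h = K_a γ z = 0.2519 × 20.4 × 2.6 = 13.36 kPa.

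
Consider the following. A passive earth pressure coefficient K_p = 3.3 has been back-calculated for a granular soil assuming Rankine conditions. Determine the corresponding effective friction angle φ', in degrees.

32.3°

K_p = (1+sin φ)/(1−sin φ) ⇒ sin φ = (K_p − 1)/(K_p + 1) = 0.5349.
φ = arcsin(0.5349) = 32.34°.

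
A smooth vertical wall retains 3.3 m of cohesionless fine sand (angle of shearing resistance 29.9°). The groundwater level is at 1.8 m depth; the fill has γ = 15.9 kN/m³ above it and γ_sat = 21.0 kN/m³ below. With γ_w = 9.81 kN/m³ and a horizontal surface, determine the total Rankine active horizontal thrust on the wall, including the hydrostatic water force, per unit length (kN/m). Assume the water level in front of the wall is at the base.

K_a = tan²(45° − φ/2) = 0.3347.
γ' = 21.0 − 9.81 = 11.19 kN/m³. Depth below WT = 1.5 m.
σ'_h at WT = K_a γ d_w = 9.579 kPa; at base = 9.579 + K_a γ' × 1.5 = 15.20 kPa.
P₁ (0–1.8 m) = ½×9.579×1.8 = 8.621. P₂ (1.8–3.3 m) = ½(9.579+15.20)×1.5 = 18.58.
P_w = ½ γ_w h₂² = 0.5×9.81×1.5² = 11.04. Total = 8.621+18.58+11.04 = 38.24 kN/m.

38.2 kN/m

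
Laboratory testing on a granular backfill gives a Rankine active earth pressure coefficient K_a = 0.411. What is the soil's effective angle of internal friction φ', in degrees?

24.7°

K_a = tan²(45° − φ/2) ⇒ 45° − φ/2 = arctan(√0.411) = 32.66°.
φ = 2(45° − 32.66°) = 24.67°.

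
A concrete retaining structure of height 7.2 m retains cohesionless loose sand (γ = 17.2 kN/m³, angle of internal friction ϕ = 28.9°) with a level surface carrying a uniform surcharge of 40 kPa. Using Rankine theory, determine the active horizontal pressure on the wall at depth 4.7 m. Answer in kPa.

42.1 kPa

K_a = (1 − sin φ)/(1 + sin φ) = 0.3484.
σ_v = γz + q = 17.2 × 4.7 + 40 = 120.8 kPa.
σ_h = K_a σ_v = 0.3484 × 120.8 = 42.10 kPa.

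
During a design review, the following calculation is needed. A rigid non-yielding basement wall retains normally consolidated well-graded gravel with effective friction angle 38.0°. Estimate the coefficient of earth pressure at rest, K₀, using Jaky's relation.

0.384

K₀ = 1 − sin φ' = 1 − sin 38.0° = 0.3843.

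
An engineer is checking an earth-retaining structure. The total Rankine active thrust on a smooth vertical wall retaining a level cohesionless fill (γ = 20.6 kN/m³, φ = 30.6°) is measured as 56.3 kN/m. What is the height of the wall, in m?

K_a = 0.3253. P_a = ½ K_a γ H² ⇒ H = √(2P_a/(K_a γ)).
H = √(2×56.3/(0.3253×20.6)) = 4.099 m.

4.10 m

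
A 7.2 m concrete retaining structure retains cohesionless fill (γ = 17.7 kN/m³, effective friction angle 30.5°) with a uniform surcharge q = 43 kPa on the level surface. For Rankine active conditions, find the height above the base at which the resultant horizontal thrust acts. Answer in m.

2.88 m

K_a = 0.3267.
Triangular part P₁ = ½K_aγH² = 149.9 at H/3 = 2.400 m; rectangular part P₂ = K_a q H = 101.1 at H/2 = 3.600 m.
ȳ = (P₁·2.400 + P₂·3.600)/(P₁+P₂) = 2.884 m.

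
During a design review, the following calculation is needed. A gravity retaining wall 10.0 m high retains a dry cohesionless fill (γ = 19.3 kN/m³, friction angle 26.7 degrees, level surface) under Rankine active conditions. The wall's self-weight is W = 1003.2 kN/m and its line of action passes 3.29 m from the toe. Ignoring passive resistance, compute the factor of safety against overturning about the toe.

2.70

K_a = tan²(45° − 26.7°/2) = 0.3800.
P_a = ½K_aγH² = 0.5×0.3800×19.3×10.0² = 366.7 kN/m, acting at H/3 = 3.333 m above the base.
Overturning moment M_o = P_a × H/3 = 366.7 × 3.333 = 1222.
Resisting moment M_r = W × 3.29 = 1003.2 × 3.29 = 3301.
FS_overturning = M_r/M_o = 3301/1222 = 2.700.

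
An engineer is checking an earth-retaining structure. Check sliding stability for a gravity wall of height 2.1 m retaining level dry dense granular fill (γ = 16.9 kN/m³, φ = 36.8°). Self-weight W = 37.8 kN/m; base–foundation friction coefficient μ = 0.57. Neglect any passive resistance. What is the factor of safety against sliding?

2.31

K_a = tan²(45° − 36.8°/2) = 0.2508.
P_a = ½K_aγH² = 0.5×0.2508×16.9×2.1² = 9.345 kN/m, acting at H/3 = 0.7000 m above the base.
FS_sliding = μW / P_a = 0.57×37.8 / 9.345 = 2.306.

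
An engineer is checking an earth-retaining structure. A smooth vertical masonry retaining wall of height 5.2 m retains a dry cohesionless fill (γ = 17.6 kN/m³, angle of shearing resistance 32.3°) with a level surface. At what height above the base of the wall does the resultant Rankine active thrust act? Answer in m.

1.73 m

K_a = 0.3035.
The pressure distribution is triangular, so the resultant acts at H/3 above the base = 5.2/3 = 1.733 m.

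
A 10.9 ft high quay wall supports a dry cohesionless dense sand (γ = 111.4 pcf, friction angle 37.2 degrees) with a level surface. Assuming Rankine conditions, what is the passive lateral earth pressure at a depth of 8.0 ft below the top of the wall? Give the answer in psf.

K_p = (1 + sin φ)/(1 − sin φ) = 4.058.
σ_h = K_p γ z = 4.058 × 111.4 × 8.0 = 3617 psf.

3620 psf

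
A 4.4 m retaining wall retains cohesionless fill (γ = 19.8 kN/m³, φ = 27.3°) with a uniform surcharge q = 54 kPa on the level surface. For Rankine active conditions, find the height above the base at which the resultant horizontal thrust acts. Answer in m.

1.87 m

K_a = 0.3711.
Triangular part P₁ = ½K_aγH² = 71.13 at H/3 = 1.467 m; rectangular part P₂ = K_a q H = 88.18 at H/2 = 2.200 m.
ȳ = (P₁·1.467 + P₂·2.200)/(P₁+P₂) = 1.873 m.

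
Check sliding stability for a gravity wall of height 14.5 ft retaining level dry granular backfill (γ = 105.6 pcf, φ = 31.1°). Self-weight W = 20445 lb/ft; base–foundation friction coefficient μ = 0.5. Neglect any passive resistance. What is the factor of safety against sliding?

2.89

K_a = tan²(45° − 31.1°/2) = 0.3188.
P_a = ½K_aγH² = 0.5×0.3188×105.6×14.5² = 3539 lb/ft, acting at H/3 = 4.833 ft above the base.
FS_sliding = μW / P_a = 0.5×20445 / 3539 = 2.889.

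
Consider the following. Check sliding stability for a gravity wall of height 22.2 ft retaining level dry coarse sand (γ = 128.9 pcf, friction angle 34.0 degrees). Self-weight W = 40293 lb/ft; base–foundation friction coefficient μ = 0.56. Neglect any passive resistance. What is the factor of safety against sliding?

2.51

K_a = tan²(45° − 34.0°/2) = 0.2827.
P_a = ½K_aγH² = 0.5×0.2827×128.9×22.2² = 8980 lb/ft, acting at H/3 = 7.400 ft above the base.
FS_sliding = μW / P_a = 0.56×40293 / 8980 = 2.513.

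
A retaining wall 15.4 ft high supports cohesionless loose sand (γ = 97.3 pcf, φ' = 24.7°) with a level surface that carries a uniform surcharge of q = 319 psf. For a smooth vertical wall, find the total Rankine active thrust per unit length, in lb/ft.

6750 lb/ft

K_a = tan²(45° − φ/2) = 0.4106.
Soil triangle: ½ K_a γ H² = 0.5×0.4106×97.3×15.4² = 4737 lb/ft.
Surcharge rectangle: K_a q H = 0.4106×319×15.4 = 2017 lb/ft.
Total = 4737 + 2017 = 6754 lb/ft.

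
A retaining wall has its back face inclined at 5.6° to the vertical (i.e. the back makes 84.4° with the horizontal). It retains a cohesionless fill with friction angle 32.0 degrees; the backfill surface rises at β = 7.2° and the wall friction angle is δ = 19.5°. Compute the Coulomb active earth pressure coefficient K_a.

0.348

K_a = sin²(α+φ) / [sin²α · sin(α−δ) · (1 + √{sin(φ+δ)sin(φ−β) / (sin(α−δ)sin(α+β))})²].
With α = 84.4°, φ = 32.0°, δ = 19.5°, β = 7.2°: K_a = 0.3484.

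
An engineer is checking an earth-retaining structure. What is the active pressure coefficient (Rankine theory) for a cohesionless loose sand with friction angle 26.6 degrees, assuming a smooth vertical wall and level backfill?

0.381

K_a = tan²(45° − φ/2) = tan²(31.70°) = 0.3814.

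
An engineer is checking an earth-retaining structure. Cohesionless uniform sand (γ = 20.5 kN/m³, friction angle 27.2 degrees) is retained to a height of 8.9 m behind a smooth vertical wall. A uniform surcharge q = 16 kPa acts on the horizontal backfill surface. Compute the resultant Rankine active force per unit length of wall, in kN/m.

K_a = tan²(45° − φ/2) = 0.3726.
Soil triangle: ½ K_a γ H² = 0.5×0.3726×20.5×8.9² = 302.5 kN/m.
Surcharge rectangle: K_a q H = 0.3726×16×8.9 = 53.06 kN/m.
Total = 302.5 + 53.06 = 355.6 kN/m.

356 kN/m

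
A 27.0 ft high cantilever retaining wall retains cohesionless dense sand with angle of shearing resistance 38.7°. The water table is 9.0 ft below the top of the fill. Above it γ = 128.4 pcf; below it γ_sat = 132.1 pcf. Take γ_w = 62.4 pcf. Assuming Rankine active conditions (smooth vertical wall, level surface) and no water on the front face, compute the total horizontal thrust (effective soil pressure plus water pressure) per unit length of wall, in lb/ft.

18700 lb/ft

K_a = tan²(45° − φ/2) = 0.2306.
γ' = 132.1 − 62.4 = 69.70 pcf. Depth below WT = 18.0 ft.
σ'_h at WT = K_a γ d_w = 266.5 psf; at base = 266.5 + K_a γ' × 18.0 = 555.8 psf.
P₁ (0–9.0 ft) = ½×266.5×9.0 = 1199. P₂ (9.0–27.0 ft) = ½(266.5+555.8)×18.0 = 7400.
P_w = ½ γ_w h₂² = 0.5×62.4×18.0² = 10110. Total = 1199+7400+10110 = 18710 lb/ft.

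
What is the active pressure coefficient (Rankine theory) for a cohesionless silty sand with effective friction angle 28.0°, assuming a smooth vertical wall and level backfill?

0.361

K_a = tan²(45° − φ/2) = tan²(31.00°) = 0.3610.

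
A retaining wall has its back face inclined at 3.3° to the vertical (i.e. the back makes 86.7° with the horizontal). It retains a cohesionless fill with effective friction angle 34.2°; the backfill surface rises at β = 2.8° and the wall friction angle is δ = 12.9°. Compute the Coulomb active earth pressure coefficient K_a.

0.289

K_a = sin²(α+φ) / [sin²α · sin(α−δ) · (1 + √{sin(φ+δ)sin(φ−β) / (sin(α−δ)sin(α+β))})²].
With α = 86.7°, φ = 34.2°, δ = 12.9°, β = 2.8°: K_a = 0.2894.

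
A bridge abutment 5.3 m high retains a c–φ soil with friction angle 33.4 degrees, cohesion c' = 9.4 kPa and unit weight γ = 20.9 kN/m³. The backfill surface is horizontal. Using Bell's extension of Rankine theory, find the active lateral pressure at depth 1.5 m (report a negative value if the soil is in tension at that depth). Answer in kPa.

K_a = (1 − sin φ)/(1 + sin φ) = 0.2899.
σ_a = K_a γ z − 2c√K_a = 0.2899×20.9×1.5 − 2×9.4×0.5384 = -1.034 kPa.

-1.03 kPa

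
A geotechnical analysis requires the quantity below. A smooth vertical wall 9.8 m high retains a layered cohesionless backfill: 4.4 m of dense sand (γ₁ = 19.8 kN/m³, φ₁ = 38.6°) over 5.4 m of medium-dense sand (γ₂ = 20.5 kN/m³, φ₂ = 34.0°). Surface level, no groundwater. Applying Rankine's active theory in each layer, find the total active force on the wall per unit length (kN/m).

K_a1 = tan²(45°−38.6°/2) = 0.2316; K_a2 = tan²(45°−34.0°/2) = 0.2827.
Layer 1: σ at base = K_a1 γ₁ h₁ = 20.18 kPa; P₁ = ½×20.18×4.4 = 44.39.
Layer 2: σ_v at top = γ₁h₁ = 87.12; σ_h top = K_a2×87.12 = 24.63; σ_h base = K_a2×(87.12+20.5×5.4) = 55.93.
P₂ = ½(24.63+55.93)×5.4 = 217.5. Total P_a = 44.39+217.5 = 261.9 kN/m.

262 kN/m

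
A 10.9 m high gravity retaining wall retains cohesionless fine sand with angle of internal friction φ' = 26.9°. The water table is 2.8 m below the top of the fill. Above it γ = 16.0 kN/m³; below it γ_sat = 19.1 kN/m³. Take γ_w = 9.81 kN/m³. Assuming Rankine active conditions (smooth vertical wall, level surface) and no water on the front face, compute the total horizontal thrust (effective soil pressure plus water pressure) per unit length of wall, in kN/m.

597 kN/m

K_a = tan²(45° − φ/2) = 0.3770.
γ' = 19.1 − 9.81 = 9.290 kN/m³. Depth below WT = 8.1 m.
σ'_h at WT = K_a γ d_w = 16.89 kPa; at base = 16.89 + K_a γ' × 8.1 = 45.26 kPa.
P₁ (0–2.8 m) = ½×16.89×2.8 = 23.65. P₂ (2.8–10.9 m) = ½(16.89+45.26)×8.1 = 251.7.
P_w = ½ γ_w h₂² = 0.5×9.81×8.1² = 321.8. Total = 23.65+251.7+321.8 = 597.2 kN/m.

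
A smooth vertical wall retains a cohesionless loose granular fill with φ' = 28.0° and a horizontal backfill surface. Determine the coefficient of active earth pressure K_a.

K_a = tan²(45° − φ/2) = tan²(31.00°) = 0.3610.

0.361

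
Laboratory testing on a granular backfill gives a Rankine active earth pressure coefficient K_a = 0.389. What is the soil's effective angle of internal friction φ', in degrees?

26.1°

K_a = tan²(45° − φ/2) ⇒ 45° − φ/2 = arctan(√0.389) = 31.95°.
φ = 2(45° − 31.95°) = 26.10°.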